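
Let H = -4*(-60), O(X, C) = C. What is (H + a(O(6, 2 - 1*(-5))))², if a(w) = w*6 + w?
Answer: 83521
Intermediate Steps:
a(w) = 7*w (a(w) = 6*w + w = 7*w)
H = 240
(H + a(O(6, 2 - 1*(-5))))² = (240 + 7*(2 - 1*(-5)))² = (240 + 7*(2 + 5))² = (240 + 7*7)² = (240 + 49)² = 289² = 83521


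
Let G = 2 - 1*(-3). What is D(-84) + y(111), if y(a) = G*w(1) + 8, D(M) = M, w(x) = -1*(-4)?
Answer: -56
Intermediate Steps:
w(x) = 4
G = 5 (G = 2 + 3 = 5)
y(a) = 28 (y(a) = 5*4 + 8 = 20 + 8 = 28)
D(-84) + y(111) = -84 + 28 = -56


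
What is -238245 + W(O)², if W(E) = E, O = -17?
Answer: -237956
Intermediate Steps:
-238245 + W(O)² = -238245 + (-17)² = -238245 + 289 = -237956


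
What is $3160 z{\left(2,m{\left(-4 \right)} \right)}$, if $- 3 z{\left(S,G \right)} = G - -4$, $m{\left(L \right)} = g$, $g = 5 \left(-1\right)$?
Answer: $\frac{3160}{3} \approx 1053.3$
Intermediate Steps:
$g = -5$
$m{\left(L \right)} = -5$
$z{\left(S,G \right)} = - \frac{4}{3} - \frac{G}{3}$ ($z{\left(S,G \right)} = - \frac{G - -4}{3} = - \frac{G + 4}{3} = - \frac{4 + G}{3} = - \frac{4}{3} - \frac{G}{3}$)
$3160 z{\left(2,m{\left(-4 \right)} \right)} = 3160 \left(- \frac{4}{3} - - \frac{5}{3}\right) = 3160 \left(- \frac{4}{3} + \frac{5}{3}\right) = 3160 \cdot \frac{1}{3} = \frac{3160}{3}$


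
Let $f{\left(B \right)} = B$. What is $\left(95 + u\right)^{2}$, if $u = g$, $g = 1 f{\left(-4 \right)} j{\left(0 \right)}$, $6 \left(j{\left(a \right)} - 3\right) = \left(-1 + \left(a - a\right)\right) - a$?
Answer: $\frac{63001}{9} \approx 7000.1$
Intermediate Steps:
$j{\left(a \right)} = \frac{17}{6} - \frac{a}{6}$ ($j{\left(a \right)} = 3 + \frac{\left(-1 + \left(a - a\right)\right) - a}{6} = 3 + \frac{\left(-1 + 0\right) - a}{6} = 3 + \frac{-1 - a}{6} = 3 - \left(\frac{1}{6} + \frac{a}{6}\right) = \frac{17}{6} - \frac{a}{6}$)
$g = - \frac{34}{3}$ ($g = 1 \left(-4\right) \left(\frac{17}{6} - 0\right) = - 4 \left(\frac{17}{6} + 0\right) = \left(-4\right) \frac{17}{6} = - \frac{34}{3} \approx -11.333$)
$u = - \frac{34}{3} \approx -11.333$
$\left(95 + u\right)^{2} = \left(95 - \frac{34}{3}\right)^{2} = \left(\frac{251}{3}\right)^{2} = \frac{63001}{9}$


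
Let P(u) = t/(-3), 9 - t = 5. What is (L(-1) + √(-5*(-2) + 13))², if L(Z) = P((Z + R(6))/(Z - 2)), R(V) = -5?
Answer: 223/9 - 8*√23/3 ≈ 11.989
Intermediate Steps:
t = 4 (t = 9 - 1*5 = 9 - 5 = 4)
P(u) = -4/3 (P(u) = 4/(-3) = 4*(-⅓) = -4/3)
L(Z) = -4/3
(L(-1) + √(-5*(-2) + 13))² = (-4/3 + √(-5*(-2) + 13))² = (-4/3 + √(10 + 13))² = (-4/3 + √23)²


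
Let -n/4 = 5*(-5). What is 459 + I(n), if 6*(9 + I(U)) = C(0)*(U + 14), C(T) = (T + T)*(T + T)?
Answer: 450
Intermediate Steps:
C(T) = 4*T² (C(T) = (2*T)*(2*T) = 4*T²)
n = 100 (n = -20*(-5) = -4*(-25) = 100)
I(U) = -9 (I(U) = -9 + ((4*0²)*(U + 14))/6 = -9 + ((4*0)*(14 + U))/6 = -9 + (0*(14 + U))/6 = -9 + (⅙)*0 = -9 + 0 = -9)
459 + I(n) = 459 - 9 = 450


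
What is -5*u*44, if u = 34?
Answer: -7480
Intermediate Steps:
-5*u*44 = -5*34*44 = -170*44 = -7480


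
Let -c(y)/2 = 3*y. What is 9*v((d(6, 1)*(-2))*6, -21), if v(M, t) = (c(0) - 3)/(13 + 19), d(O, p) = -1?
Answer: -27/32 ≈ -0.84375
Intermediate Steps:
c(y) = -6*y
v(M, t) = -3/32 (v(M, t) = (-6*0 - 3)/(13 + 19) = (0 - 3)/32 = -3*1/32 = -3/32)
9*v((d(6, 1)*(-2))*6, -21) = 9*(-3/32) = -27/32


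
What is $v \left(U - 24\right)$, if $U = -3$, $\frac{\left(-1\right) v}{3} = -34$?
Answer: $-2754$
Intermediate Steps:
$v = 102$ ($v = \left(-3\right) \left(-34\right) = 102$)
$v \left(U - 24\right) = 102 \left(-3 - 24\right) = 102 \left(-27\right) = -2754$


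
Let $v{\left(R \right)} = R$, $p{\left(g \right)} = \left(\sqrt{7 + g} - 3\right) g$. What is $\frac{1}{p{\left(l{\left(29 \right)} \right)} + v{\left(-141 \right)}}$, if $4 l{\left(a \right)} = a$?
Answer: $- \frac{3472}{549089} - \frac{232 \sqrt{57}}{1647267} \approx -0.0073865$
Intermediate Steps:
$l{\left(a \right)} = \frac{a}{4}$
$p{\left(g \right)} = g \left(-3 + \sqrt{7 + g}\right)$ ($p{\left(g \right)} = \left(-3 + \sqrt{7 + g}\right) g = g \left(-3 + \sqrt{7 + g}\right)$)
$\frac{1}{p{\left(l{\left(29 \right)} \right)} + v{\left(-141 \right)}} = \frac{1}{\frac{1}{4} \cdot 29 \left(-3 + \sqrt{7 + \frac{1}{4} \cdot 29}\right) - 141} = \frac{1}{\frac{29 \left(-3 + \sqrt{7 + \frac{29}{4}}\right)}{4} - 141} = \frac{1}{\frac{29 \left(-3 + \sqrt{\frac{57}{4}}\right)}{4} - 141} = \frac{1}{\frac{29 \left(-3 + \frac{\sqrt{57}}{2}\right)}{4} - 141} = \frac{1}{\left(- \frac{87}{4} + \frac{29 \sqrt{57}}{8}\right) - 141} = \frac{1}{- \frac{651}{4} + \frac{29 \sqrt{57}}{8}}$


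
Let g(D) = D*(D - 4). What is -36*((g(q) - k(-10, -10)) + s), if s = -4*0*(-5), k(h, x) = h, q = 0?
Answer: -360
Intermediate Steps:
g(D) = D*(-4 + D)
s = 0 (s = 0*(-5) = 0)
-36*((g(q) - k(-10, -10)) + s) = -36*((0*(-4 + 0) - 1*(-10)) + 0) = -36*((0*(-4) + 10) + 0) = -36*((0 + 10) + 0) = -36*(10 + 0) = -36*10 = -360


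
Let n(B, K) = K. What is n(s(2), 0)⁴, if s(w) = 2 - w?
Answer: 0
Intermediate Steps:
n(s(2), 0)⁴ = 0⁴ = 0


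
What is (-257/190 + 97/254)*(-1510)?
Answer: 3537024/2413 ≈ 1465.8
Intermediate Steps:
(-257/190 + 97/254)*(-1510) = -11712/12065*(-1510) = 3537024/2413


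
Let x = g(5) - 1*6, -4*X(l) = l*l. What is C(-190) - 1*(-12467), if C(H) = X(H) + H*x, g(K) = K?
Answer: 3632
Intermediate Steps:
X(l) = -l**2/4 (X(l) = -l*l/4 = -l**2/4)
x = -1 (x = 5 - 1*6 = 5 - 6 = -1)
C(H) = -H - H**2/4 (C(H) = -H**2/4 + H*(-1) = -H**2/4 - H = -H - H**2/4)
C(-190) - 1*(-12467) = (1/4)*(-190)*(-4 - 1*(-190)) - 1*(-12467) = (1/4)*(-190)*(-4 + 190) + 12467 = (1/4)*(-190)*186 + 12467 = -8835 + 12467 = 3632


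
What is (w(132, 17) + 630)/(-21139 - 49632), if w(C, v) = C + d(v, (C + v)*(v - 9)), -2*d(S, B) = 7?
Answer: -1517/141542 ≈ -0.010718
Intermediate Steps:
d(S, B) = -7/2 (d(S, B) = -½*7 = -7/2)
w(C, v) = -7/2 + C (w(C, v) = C - 7/2 = -7/2 + C)
(w(132, 17) + 630)/(-21139 - 49632) = ((-7/2 + 132) + 630)/(-21139 - 49632) = (257/2 + 630)/(-70771) = (1517/2)*(-1/70771) = -1517/141542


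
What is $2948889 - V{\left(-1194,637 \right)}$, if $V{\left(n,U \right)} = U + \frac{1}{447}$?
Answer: $\frac{1317868643}{447} \approx 2.9483 \cdot 10^{6}$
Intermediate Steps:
$V{\left(n,U \right)} = \frac{1}{447} + U$ ($V{\left(n,U \right)} = U + \frac{1}{447} = \frac{1}{447} + U$)
$2948889 - V{\left(-1194,637 \right)} = 2948889 - \left(\frac{1}{447} + 637\right) = 2948889 - \frac{284740}{447} = \frac{1317868643}{447}$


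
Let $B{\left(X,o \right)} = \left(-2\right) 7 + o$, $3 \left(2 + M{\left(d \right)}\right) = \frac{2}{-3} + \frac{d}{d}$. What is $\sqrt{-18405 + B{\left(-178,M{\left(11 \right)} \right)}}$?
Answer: $\frac{2 i \sqrt{41447}}{3} \approx 135.72 i$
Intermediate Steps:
$M{\left(d \right)} = - \frac{17}{9}$ ($M{\left(d \right)} = -2 + \frac{\frac{2}{-3} + \frac{d}{d}}{3} = -2 + \frac{2 \left(- \frac{1}{3}\right) + 1}{3} = -2 + \frac{- \frac{2}{3} + 1}{3} = -2 + \frac{1}{3} \cdot \frac{1}{3} = -2 + \frac{1}{9} = - \frac{17}{9}$)
$B{\left(X,o \right)} = -14 + o$
$\sqrt{-18405 + B{\left(-178,M{\left(11 \right)} \right)}} = \sqrt{-18405 - \frac{143}{9}} = \sqrt{- \frac{165788}{9}} = \frac{2 i \sqrt{41447}}{3}$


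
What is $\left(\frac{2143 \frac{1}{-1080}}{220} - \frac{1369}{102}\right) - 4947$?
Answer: $- \frac{20036171231}{4039200} \approx -4960.4$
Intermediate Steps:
$\left(\frac{2143 \frac{1}{-1080}}{220} - \frac{1369}{102}\right) - 4947 = \left(2143 \left(- \frac{1}{1080}\right) \frac{1}{220} - \frac{1369}{102}\right) - 4947 = \left(\left(- \frac{2143}{1080}\right) \frac{1}{220} - \frac{1369}{102}\right) - 4947 = \left(- \frac{2143}{237600} - \frac{1369}{102}\right) - 4947 = - \frac{54248831}{4039200} - 4947 = - \frac{20036171231}{4039200}$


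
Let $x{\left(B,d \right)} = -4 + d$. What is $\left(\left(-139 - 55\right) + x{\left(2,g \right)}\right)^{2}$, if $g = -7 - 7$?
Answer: $44944$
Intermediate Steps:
$g = -14$
$\left(\left(-139 - 55\right) + x{\left(2,g \right)}\right)^{2} = \left(\left(-139 - 55\right) - 18\right)^{2} = \left(-194 - 18\right)^{2} = \left(-212\right)^{2} = 44944$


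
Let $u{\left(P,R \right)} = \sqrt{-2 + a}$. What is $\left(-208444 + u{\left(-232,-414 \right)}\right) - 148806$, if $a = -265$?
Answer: $-357250 + i \sqrt{267} \approx -3.5725 \cdot 10^{5} + 16.34 i$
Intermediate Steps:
$u{\left(P,R \right)} = i \sqrt{267}$ ($u{\left(P,R \right)} = \sqrt{-2 - 265} = \sqrt{-267} = i \sqrt{267}$)
$\left(-208444 + u{\left(-232,-414 \right)}\right) - 148806 = \left(-208444 + i \sqrt{267}\right) - 148806 = -357250 + i \sqrt{267}$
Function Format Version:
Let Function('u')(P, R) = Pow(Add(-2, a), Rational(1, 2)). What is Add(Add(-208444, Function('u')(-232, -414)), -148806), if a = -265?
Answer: Add(-357250, Mul(I, Pow(267, Rational(1, 2)))) ≈ Add(-3.5725e+5, Mul(16.340, I))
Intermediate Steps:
Function('u')(P, R) = Mul(I, Pow(267, Rational(1, 2))) (Function('u')(P, R) = Pow(Add(-2, -265), Rational(1, 2)) = Pow(-267, Rational(1, 2)) = Mul(I, Pow(267, Rational(1, 2))))
Add(Add(-208444, Function('u')(-232, -414)), -148806) = Add(Add(-208444, Mul(I, Pow(267, Rational(1, 2)))), -148806) = Add(-357250, Mul(I, Pow(267, Rational(1, 2))))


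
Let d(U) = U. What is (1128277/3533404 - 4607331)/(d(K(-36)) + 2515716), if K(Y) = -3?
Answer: -16279560656447/8889030377052 ≈ -1.8314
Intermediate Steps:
(1128277/3533404 - 4607331)/(d(K(-36)) + 2515716) = (1128277/3533404 - 4607331)/(-3 + 2515716) = (1128277*(1/3533404) - 4607331)/2515713 = (1128277/3533404 - 4607331)*(1/2515713) = -16279560656447/3533404*1/2515713 = -16279560656447/8889030377052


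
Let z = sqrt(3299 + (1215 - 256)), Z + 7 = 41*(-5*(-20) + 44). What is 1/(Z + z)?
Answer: 5897/34770351 - sqrt(4258)/34770351 ≈ 0.00016772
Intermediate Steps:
Z = 5897 (Z = -7 + 41*(-5*(-20) + 44) = -7 + 41*(100 + 44) = -7 + 41*144 = -7 + 5904 = 5897)
z = sqrt(4258) (z = sqrt(3299 + 959) = sqrt(4258) ≈ 65.253)
1/(Z + z) = 1/(5897 + sqrt(4258))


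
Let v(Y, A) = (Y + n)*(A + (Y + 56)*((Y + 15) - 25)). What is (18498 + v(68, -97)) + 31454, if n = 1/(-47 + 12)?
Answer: 3725465/7 ≈ 5.3221e+5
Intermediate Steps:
n = -1/35 (n = 1/(-35) = -1/35 ≈ -0.028571)
v(Y, A) = (-1/35 + Y)*(A + (-10 + Y)*(56 + Y)) (v(Y, A) = (Y - 1/35)*(A + (Y + 56)*((Y + 15) - 25)) = (-1/35 + Y)*(A + (56 + Y)*((15 + Y) - 25)) = (-1/35 + Y)*(A + (56 + Y)*(-10 + Y)) = (-1/35 + Y)*(A + (-10 + Y)*(56 + Y)))
(18498 + v(68, -97)) + 31454 = (18498 + (16 + 68**3 - 19646/35*68 - 1/35*(-97) + (1609/35)*68**2 - 97*68)) + 31454 = (18498 + (16 + 314432 - 1335928/35 + 97/35 + (1609/35)*4624 - 6596)) + 31454 = (18498 + (16 + 314432 - 1335928/35 + 97/35 + 7440016/35 - 6596)) + 31454 = (18498 + 3375801/7) + 31454 = 3505287/7 + 31454 = 3725465/7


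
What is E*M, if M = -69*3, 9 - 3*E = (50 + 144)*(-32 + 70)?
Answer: 508047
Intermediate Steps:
E = -7363/3 (E = 3 - (50 + 144)*(-32 + 70)/3 = 3 - 194*38/3 = 3 - ⅓*7372 = 3 - 7372/3 = -7363/3 ≈ -2454.3)
M = -207
E*M = -7363/3*(-207) = 508047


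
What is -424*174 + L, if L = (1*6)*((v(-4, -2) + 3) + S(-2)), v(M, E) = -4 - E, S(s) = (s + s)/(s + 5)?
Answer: -73778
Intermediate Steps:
S(s) = 2*s/(5 + s) (S(s) = (2*s)/(5 + s) = 2*s/(5 + s))
L = -2 (L = (1*6)*(((-4 - 1*(-2)) + 3) + 2*(-2)/(5 - 2)) = 6*(((-4 + 2) + 3) + 2*(-2)/3) = 6*((-2 + 3) + 2*(-2)*(⅓)) = 6*(1 - 4/3) = 6*(-⅓) = -2)
-424*174 + L = -424*174 - 2 = -73776 - 2 = -73778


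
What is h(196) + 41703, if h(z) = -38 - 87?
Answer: 41578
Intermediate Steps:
h(z) = -125
h(196) + 41703 = -125 + 41703 = 41578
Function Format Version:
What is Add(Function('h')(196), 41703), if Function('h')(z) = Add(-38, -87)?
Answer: 41578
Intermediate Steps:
Function('h')(z) = -125
Add(Function('h')(196), 41703) = Add(-125, 41703) = 41578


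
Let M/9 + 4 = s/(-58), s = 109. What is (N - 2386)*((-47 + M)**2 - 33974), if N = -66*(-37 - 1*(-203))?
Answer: 538393134881/1682 ≈ 3.2009e+8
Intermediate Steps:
N = -10956 (N = -66*(-37 + 203) = -66*166 = -10956)
M = -3069/58 (M = -36 + 9*(109/(-58)) = -36 + 9*(109*(-1/58)) = -36 + 9*(-109/58) = -36 - 981/58 = -3069/58 ≈ -52.914)
(N - 2386)*((-47 + M)**2 - 33974) = (-10956 - 2386)*((-47 - 3069/58)**2 - 33974) = -13342*((-5795/58)**2 - 33974) = -13342*(33582025/3364 - 33974) = -13342*(-80706511/3364) = 538393134881/1682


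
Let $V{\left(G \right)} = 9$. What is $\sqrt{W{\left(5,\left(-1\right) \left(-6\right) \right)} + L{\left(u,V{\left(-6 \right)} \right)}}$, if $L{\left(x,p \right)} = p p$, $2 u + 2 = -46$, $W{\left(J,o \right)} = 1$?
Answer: $\sqrt{82} \approx 9.0554$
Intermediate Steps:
$u = -24$ ($u = -1 + \frac{1}{2} \left(-46\right) = -1 - 23 = -24$)
$L{\left(x,p \right)} = p^{2}$
$\sqrt{W{\left(5,\left(-1\right) \left(-6\right) \right)} + L{\left(u,V{\left(-6 \right)} \right)}} = \sqrt{1 + 9^{2}} = \sqrt{1 + 81} = \sqrt{82}$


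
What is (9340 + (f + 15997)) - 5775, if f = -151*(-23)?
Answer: 23035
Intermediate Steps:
f = 3473
(9340 + (f + 15997)) - 5775 = (9340 + (3473 + 15997)) - 5775 = (9340 + 19470) - 5775 = 28810 - 5775 = 23035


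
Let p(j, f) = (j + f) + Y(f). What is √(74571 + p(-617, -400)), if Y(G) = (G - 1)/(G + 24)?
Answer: √2599730270/188 ≈ 271.21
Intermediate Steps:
Y(G) = (-1 + G)/(24 + G)
p(j, f) = f + j + (-1 + f)/(24 + f) (p(j, f) = (j + f) + (-1 + f)/(24 + f) = (f + j) + (-1 + f)/(24 + f) = f + j + (-1 + f)/(24 + f))
√(74571 + p(-617, -400)) = √(74571 + (-1 - 400 + (24 - 400)*(-400 - 617))/(24 - 400)) = √(74571 + (-1 - 400 - 376*(-1017))/(-376)) = √(74571 - (-1 - 400 + 382392)/376) = √(74571 - 1/376*381991) = √(74571 - 381991/376) = √(27656705/376) = √2599730270/188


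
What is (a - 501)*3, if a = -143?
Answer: -1932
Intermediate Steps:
(a - 501)*3 = (-143 - 501)*3 = -644*3 = -1932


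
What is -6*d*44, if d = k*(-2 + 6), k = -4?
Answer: 4224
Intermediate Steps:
d = -16 (d = -4*(-2 + 6) = -4*4 = -16)
-6*d*44 = -6*(-16)*44 = 96*44 = 4224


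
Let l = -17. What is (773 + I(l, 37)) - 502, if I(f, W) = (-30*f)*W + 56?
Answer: 19197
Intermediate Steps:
I(f, W) = 56 - 30*W*f (I(f, W) = -30*W*f + 56 = 56 - 30*W*f)
(773 + I(l, 37)) - 502 = (773 + (56 - 30*37*(-17))) - 502 = (773 + (56 + 18870)) - 502 = (773 + 18926) - 502 = 19699 - 502 = 19197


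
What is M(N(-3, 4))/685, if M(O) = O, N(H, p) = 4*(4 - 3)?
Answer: 4/685 ≈ 0.0058394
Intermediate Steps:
N(H, p) = 4 (N(H, p) = 4*1 = 4)
M(N(-3, 4))/685 = 4/685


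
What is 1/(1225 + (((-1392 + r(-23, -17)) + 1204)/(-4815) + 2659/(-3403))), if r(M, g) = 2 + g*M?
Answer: 3277089/4011733885 ≈ 0.00081688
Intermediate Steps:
r(M, g) = 2 + M*g
1/(1225 + (((-1392 + r(-23, -17)) + 1204)/(-4815) + 2659/(-3403))) = 1/(1225 + (((-1392 + (2 - 23*(-17))) + 1204)/(-4815) + 2659/(-3403))) = 1/(1225 + (((-1392 + (2 + 391)) + 1204)*(-1/4815) + 2659*(-1/3403))) = 1/(1225 + (((-1392 + 393) + 1204)*(-1/4815) - 2659/3403)) = 1/(1225 + ((-999 + 1204)*(-1/4815) - 2659/3403)) = 1/(1225 + (205*(-1/4815) - 2659/3403)) = 1/(1225 + (-41/963 - 2659/3403)) = 1/(1225 - 2700140/3277089) = 1/(4011733885/3277089) = 3277089/4011733885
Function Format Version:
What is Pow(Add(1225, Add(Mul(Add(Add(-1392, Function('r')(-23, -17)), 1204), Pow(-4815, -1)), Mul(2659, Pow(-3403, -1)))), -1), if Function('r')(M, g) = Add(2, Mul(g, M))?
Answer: Rational(3277089, 4011733885) ≈ 0.00081688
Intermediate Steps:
Function('r')(M, g) = Add(2, Mul(M, g))
Pow(Add(1225, Add(Mul(Add(Add(-1392, Function('r')(-23, -17)), 1204), Pow(-4815, -1)), Mul(2659, Pow(-3403, -1)))), -1) = Pow(Add(1225, Add(Mul(Add(Add(-1392, Add(2, Mul(-23, -17))), 1204), Pow(-4815, -1)), Mul(2659, Pow(-3403, -1)))), -1) = Pow(Add(1225, Add(Mul(Add(Add(-1392, Add(2, 391)), 1204), Rational(-1, 4815)), Mul(2659, Rational(-1, 3403)))), -1) = Pow(Add(1225, Add(Mul(Add(Add(-1392, 393), 1204), Rational(-1, 4815)), Rational(-2659, 3403))), -1) = Pow(Add(1225, Add(Mul(Add(-999, 1204), Rational(-1, 4815)), Rational(-2659, 3403))), -1) = Pow(Add(1225, Add(Mul(205, Rational(-1, 4815)), Rational(-2659, 3403))), -1) = Pow(Add(1225, Add(Rational(-41, 963), Rational(-2659, 3403))), -1) = Pow(Add(1225, Rational(-2700140, 3277089)), -1) = Pow(Rational(4011733885, 3277089), -1) = Rational(3277089, 4011733885)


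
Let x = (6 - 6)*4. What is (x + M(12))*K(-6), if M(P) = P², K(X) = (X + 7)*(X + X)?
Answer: -1728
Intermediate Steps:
x = 0 (x = 0*4 = 0)
K(X) = 2*X*(7 + X) (K(X) = (7 + X)*(2*X) = 2*X*(7 + X))
(x + M(12))*K(-6) = (0 + 12²)*(2*(-6)*(7 - 6)) = (0 + 144)*(2*(-6)*1) = 144*(-12) = -1728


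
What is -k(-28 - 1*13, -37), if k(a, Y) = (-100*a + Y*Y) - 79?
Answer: -5390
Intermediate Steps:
k(a, Y) = -79 + Y**2 - 100*a (k(a, Y) = (-100*a + Y**2) - 79 = (Y**2 - 100*a) - 79 = -79 + Y**2 - 100*a)
-k(-28 - 1*13, -37) = -(-79 + (-37)**2 - 100*(-28 - 1*13)) = -(-79 + 1369 - 100*(-28 - 13)) = -(-79 + 1369 - 100*(-41)) = -(-79 + 1369 + 4100) = -1*5390 = -5390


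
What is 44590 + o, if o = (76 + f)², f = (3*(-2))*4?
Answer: 47294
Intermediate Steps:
f = -24 (f = -6*4 = -24)
o = 2704 (o = (76 - 24)² = 52² = 2704)
44590 + o = 44590 + 2704 = 47294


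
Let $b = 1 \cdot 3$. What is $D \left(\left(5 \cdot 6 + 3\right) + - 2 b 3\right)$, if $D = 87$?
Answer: $1305$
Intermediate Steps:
$b = 3$
$D \left(\left(5 \cdot 6 + 3\right) + - 2 b 3\right) = 87 \left(\left(5 \cdot 6 + 3\right) + \left(-2\right) 3 \cdot 3\right) = 87 \left(\left(30 + 3\right) - 18\right) = 87 \left(33 - 18\right) = 87 \cdot 15 = 1305$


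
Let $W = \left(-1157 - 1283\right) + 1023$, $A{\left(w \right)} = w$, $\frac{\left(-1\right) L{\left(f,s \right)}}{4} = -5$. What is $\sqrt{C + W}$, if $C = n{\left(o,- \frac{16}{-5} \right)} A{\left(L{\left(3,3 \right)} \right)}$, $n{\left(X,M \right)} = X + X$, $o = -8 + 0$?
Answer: $3 i \sqrt{193} \approx 41.677 i$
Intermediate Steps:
$L{\left(f,s \right)} = 20$ ($L{\left(f,s \right)} = \left(-4\right) \left(-5\right) = 20$)
$o = -8$
$W = -1417$ ($W = -2440 + 1023 = -1417$)
$n{\left(X,M \right)} = 2 X$
$C = -320$ ($C = 2 \left(-8\right) 20 = \left(-16\right) 20 = -320$)
$\sqrt{C + W} = \sqrt{-320 - 1417} = \sqrt{-1737} = 3 i \sqrt{193}$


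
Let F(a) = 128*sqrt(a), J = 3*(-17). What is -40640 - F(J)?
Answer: -40640 - 128*I*sqrt(51) ≈ -40640.0 - 914.1*I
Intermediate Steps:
J = -51
-40640 - F(J) = -40640 - 128*sqrt(-51) = -40640 - 128*I*sqrt(51)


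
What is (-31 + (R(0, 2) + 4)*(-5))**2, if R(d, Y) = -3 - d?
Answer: 1296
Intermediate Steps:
(-31 + (R(0, 2) + 4)*(-5))**2 = (-31 + ((-3 - 1*0) + 4)*(-5))**2 = (-31 + ((-3 + 0) + 4)*(-5))**2 = (-31 + (-3 + 4)*(-5))**2 = (-31 + 1*(-5))**2 = (-31 - 5)**2 = (-36)**2 = 1296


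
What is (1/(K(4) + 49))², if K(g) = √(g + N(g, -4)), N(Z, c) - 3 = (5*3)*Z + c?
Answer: 88/195223 - 3*√7/55778 ≈ 0.00030847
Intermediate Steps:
N(Z, c) = 3 + c + 15*Z (N(Z, c) = 3 + ((5*3)*Z + c) = 3 + (15*Z + c) = 3 + (c + 15*Z) = 3 + c + 15*Z)
K(g) = √(-1 + 16*g) (K(g) = √(g + (3 - 4 + 15*g)) = √(g + (-1 + 15*g)) = √(-1 + 16*g))
(1/(K(4) + 49))² = (1/(√(-1 + 16*4) + 49))² = (1/(√(-1 + 64) + 49))² = (1/(√63 + 49))² = (1/(3*√7 + 49))² = (1/(49 + 3*√7))² = (49 + 3*√7)⁻²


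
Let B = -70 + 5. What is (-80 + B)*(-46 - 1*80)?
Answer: 18270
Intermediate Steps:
B = -65
(-80 + B)*(-46 - 1*80) = (-80 - 65)*(-46 - 1*80) = -145*(-46 - 80) = -145*(-126) = 18270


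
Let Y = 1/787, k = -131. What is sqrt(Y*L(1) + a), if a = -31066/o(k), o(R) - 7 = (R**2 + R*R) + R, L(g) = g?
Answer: 2*I*sqrt(41068385740659)/13456913 ≈ 0.95244*I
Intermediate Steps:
Y = 1/787 ≈ 0.0012706
o(R) = 7 + R + 2*R**2 (o(R) = 7 + ((R**2 + R*R) + R) = 7 + ((R**2 + R**2) + R) = 7 + (2*R**2 + R) = 7 + (R + 2*R**2) = 7 + R + 2*R**2)
a = -15533/17099 (a = -31066/(7 - 131 + 2*(-131)**2) = -31066/(7 - 131 + 2*17161) = -31066/(7 - 131 + 34322) = -31066/34198 = -31066*1/34198 = -15533/17099 ≈ -0.90842)
sqrt(Y*L(1) + a) = sqrt((1/787)*1 - 15533/17099) = sqrt(1/787 - 15533/17099) = sqrt(-12207372/13456913) = 2*I*sqrt(41068385740659)/13456913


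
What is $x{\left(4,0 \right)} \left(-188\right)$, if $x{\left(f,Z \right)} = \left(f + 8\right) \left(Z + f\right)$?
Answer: $-9024$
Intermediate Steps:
$x{\left(f,Z \right)} = \left(8 + f\right) \left(Z + f\right)$
$x{\left(4,0 \right)} \left(-188\right) = \left(4^{2} + 8 \cdot 0 + 8 \cdot 4 + 0 \cdot 4\right) \left(-188\right) = \left(16 + 0 + 32 + 0\right) \left(-188\right) = 48 \left(-188\right) = -9024$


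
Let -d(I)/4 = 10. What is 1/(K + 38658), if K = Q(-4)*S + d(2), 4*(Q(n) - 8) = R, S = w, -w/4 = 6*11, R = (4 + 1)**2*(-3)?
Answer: 1/41456 ≈ 2.4122e-5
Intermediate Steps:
d(I) = -40 (d(I) = -4*10 = -40)
R = -75 (R = 5**2*(-3) = 25*(-3) = -75)
w = -264 (w = -24*11 = -4*66 = -264)
S = -264
Q(n) = -43/4 (Q(n) = 8 + (1/4)*(-75) = 8 - 75/4 = -43/4)
K = 2798 (K = -43/4*(-264) - 40 = 2838 - 40 = 2798)
1/(K + 38658) = 1/(2798 + 38658) = 1/41456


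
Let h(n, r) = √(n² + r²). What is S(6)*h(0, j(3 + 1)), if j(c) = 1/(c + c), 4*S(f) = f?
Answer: 3/16 ≈ 0.18750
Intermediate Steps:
S(f) = f/4
j(c) = 1/(2*c)
S(6)*h(0, j(3 + 1)) = ((¼)*6)*√(0² + (1/(2*(3 + 1)))²) = 3*√(0 + ((½)/4)²)/2 = 3*√(0 + ((½)*(¼))²)/2 = 3*√(0 + (⅛)²)/2 = 3*√(0 + 1/64)/2 = 3*√(1/64)/2 = (3/2)*(⅛) = 3/16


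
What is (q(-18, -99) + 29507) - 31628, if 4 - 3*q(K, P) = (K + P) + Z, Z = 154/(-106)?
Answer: -330749/159 ≈ -2080.2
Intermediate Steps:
Z = -77/53 (Z = 154*(-1/106) = -77/53 ≈ -1.4528)
q(K, P) = 289/159 - K/3 - P/3 (q(K, P) = 4/3 - ((K + P) - 77/53)/3 = 4/3 - (-77/53 + K + P)/3 = 4/3 + (77/159 - K/3 - P/3) = 289/159 - K/3 - P/3)
(q(-18, -99) + 29507) - 31628 = ((289/159 - 1/3*(-18) - 1/3*(-99)) + 29507) - 31628 = ((289/159 + 6 + 33) + 29507) - 31628 = (6490/159 + 29507) - 31628 = 4698103/159 - 31628 = -330749/159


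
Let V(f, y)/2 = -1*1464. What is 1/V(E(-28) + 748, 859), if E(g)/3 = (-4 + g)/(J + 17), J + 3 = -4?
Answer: -1/2928 ≈ -0.00034153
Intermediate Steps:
J = -7 (J = -3 - 4 = -7)
E(g) = -6/5 + 3*g/10 (E(g) = 3*((-4 + g)/(-7 + 17)) = 3*((-4 + g)/10) = 3*((-4 + g)*(1/10)) = 3*(-2/5 + g/10) = -6/5 + 3*g/10)
V(f, y) = -2928 (V(f, y) = 2*(-1*1464) = 2*(-1464) = -2928)
1/V(E(-28) + 748, 859) = 1/(-2928) = -1/2928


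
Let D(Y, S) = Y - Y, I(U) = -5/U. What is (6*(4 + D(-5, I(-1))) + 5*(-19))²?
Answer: 5041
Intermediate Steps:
D(Y, S) = 0
(6*(4 + D(-5, I(-1))) + 5*(-19))² = (6*(4 + 0) + 5*(-19))² = (6*4 - 95)² = (24 - 95)² = (-71)² = 5041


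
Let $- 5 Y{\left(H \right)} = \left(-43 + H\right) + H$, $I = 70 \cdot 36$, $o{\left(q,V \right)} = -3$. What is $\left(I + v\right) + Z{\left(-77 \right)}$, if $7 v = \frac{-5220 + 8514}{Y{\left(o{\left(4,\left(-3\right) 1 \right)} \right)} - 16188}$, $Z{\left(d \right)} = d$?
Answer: $\frac{1383300521}{566237} \approx 2443.0$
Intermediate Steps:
$I = 2520$
$Y{\left(H \right)} = \frac{43}{5} - \frac{2 H}{5}$ ($Y{\left(H \right)} = - \frac{\left(-43 + H\right) + H}{5} = - \frac{-43 + 2 H}{5} = \frac{43}{5} - \frac{2 H}{5}$)
$v = - \frac{16470}{566237}$ ($v = \frac{\left(-5220 + 8514\right) \frac{1}{\left(\frac{43}{5} - - \frac{6}{5}\right) - 16188}}{7} = \frac{3294 \frac{1}{\left(\frac{43}{5} + \frac{6}{5}\right) - 16188}}{7} = \frac{3294 \frac{1}{\frac{49}{5} - 16188}}{7} = \frac{3294 \frac{1}{- \frac{80891}{5}}}{7} = \frac{3294 \left(- \frac{5}{80891}\right)}{7} = \frac{1}{7} \left(- \frac{16470}{80891}\right) = - \frac{16470}{566237} \approx -0.029087$)
$\left(I + v\right) + Z{\left(-77 \right)} = \left(2520 - \frac{16470}{566237}\right) - 77 = \frac{1426900770}{566237} - 77 = \frac{1383300521}{566237}$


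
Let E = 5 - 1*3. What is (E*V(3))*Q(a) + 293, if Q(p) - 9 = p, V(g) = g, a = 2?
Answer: 359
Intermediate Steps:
E = 2 (E = 5 - 3 = 2)
Q(p) = 9 + p
(E*V(3))*Q(a) + 293 = (2*3)*(9 + 2) + 293 = 6*11 + 293 = 66 + 293 = 359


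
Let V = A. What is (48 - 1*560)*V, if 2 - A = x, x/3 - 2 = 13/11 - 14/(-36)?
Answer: 147200/33 ≈ 4460.6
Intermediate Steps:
x = 707/66 (x = 6 + 3*(13/11 - 14/(-36)) = 6 + 3*(13*(1/11) - 14*(-1/36)) = 6 + 3*(13/11 + 7/18) = 6 + 3*(311/198) = 6 + 311/66 = 707/66 ≈ 10.712)
A = -575/66 (A = 2 - 1*707/66 = 2 - 707/66 = -575/66 ≈ -8.7121)
V = -575/66 ≈ -8.7121
(48 - 1*560)*V = (48 - 1*560)*(-575/66) = (48 - 560)*(-575/66) = -512*(-575/66) = 147200/33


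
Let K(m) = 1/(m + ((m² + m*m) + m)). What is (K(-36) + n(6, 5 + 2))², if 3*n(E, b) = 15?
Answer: 158785201/6350400 ≈ 25.004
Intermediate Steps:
n(E, b) = 5 (n(E, b) = (⅓)*15 = 5)
K(m) = 1/(2*m + 2*m²) (K(m) = 1/(m + ((m² + m²) + m)) = 1/(m + (2*m² + m)) = 1/(m + (m + 2*m²)) = 1/(2*m + 2*m²))
(K(-36) + n(6, 5 + 2))² = ((½)/(-36*(1 - 36)) + 5)² = ((½)*(-1/36)/(-35) + 5)² = ((½)*(-1/36)*(-1/35) + 5)² = (1/2520 + 5)² = (12601/2520)² = 158785201/6350400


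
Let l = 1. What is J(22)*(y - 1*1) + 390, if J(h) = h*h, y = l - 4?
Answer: -1546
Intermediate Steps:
y = -3 (y = 1 - 4 = -3)
J(h) = h²
J(22)*(y - 1*1) + 390 = 22²*(-3 - 1*1) + 390 = 484*(-3 - 1) + 390 = 484*(-4) + 390 = -1936 + 390 = -1546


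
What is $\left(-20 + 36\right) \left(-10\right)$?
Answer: $-160$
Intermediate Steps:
$\left(-20 + 36\right) \left(-10\right) = 16 \left(-10\right) = -160$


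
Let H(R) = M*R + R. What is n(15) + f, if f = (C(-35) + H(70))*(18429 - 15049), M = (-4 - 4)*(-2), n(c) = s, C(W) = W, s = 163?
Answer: 3904063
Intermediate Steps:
n(c) = 163
M = 16 (M = -8*(-2) = 16)
H(R) = 17*R (H(R) = 16*R + R = 17*R)
f = 3903900 (f = (-35 + 17*70)*(18429 - 15049) = (-35 + 1190)*3380 = 1155*3380 = 3903900)
n(15) + f = 163 + 3903900 = 3904063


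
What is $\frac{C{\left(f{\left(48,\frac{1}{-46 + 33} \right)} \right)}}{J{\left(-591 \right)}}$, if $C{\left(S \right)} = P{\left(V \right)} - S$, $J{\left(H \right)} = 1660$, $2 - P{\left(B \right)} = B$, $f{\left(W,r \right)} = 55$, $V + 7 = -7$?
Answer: $- \frac{39}{1660} \approx -0.023494$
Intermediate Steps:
$V = -14$ ($V = -7 - 7 = -14$)
$P{\left(B \right)} = 2 - B$
$C{\left(S \right)} = 16 - S$ ($C{\left(S \right)} = \left(2 - -14\right) - S = \left(2 + 14\right) - S = 16 - S$)
$\frac{C{\left(f{\left(48,\frac{1}{-46 + 33} \right)} \right)}}{J{\left(-591 \right)}} = \frac{16 - 55}{1660} = \left(16 - 55\right) \frac{1}{1660} = \left(-39\right) \frac{1}{1660} = - \frac{39}{1660}$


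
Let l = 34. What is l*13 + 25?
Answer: 467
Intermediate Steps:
l*13 + 25 = 34*13 + 25 = 442 + 25 = 467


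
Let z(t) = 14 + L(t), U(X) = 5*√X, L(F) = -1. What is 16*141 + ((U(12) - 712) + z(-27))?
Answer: 1557 + 10*√3 ≈ 1574.3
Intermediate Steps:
z(t) = 13 (z(t) = 14 - 1 = 13)
16*141 + ((U(12) - 712) + z(-27)) = 16*141 + ((5*√12 - 712) + 13) = 2256 + ((5*(2*√3) - 712) + 13) = 2256 + ((10*√3 - 712) + 13) = 2256 + ((-712 + 10*√3) + 13) = 2256 + (-699 + 10*√3) = 1557 + 10*√3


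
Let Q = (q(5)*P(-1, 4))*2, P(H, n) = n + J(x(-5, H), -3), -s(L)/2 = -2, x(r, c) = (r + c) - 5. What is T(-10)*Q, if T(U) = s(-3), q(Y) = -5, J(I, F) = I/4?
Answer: -50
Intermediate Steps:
x(r, c) = -5 + c + r (x(r, c) = (c + r) - 5 = -5 + c + r)
s(L) = 4 (s(L) = -2*(-2) = 4)
J(I, F) = I/4 (J(I, F) = I*(¼) = I/4)
T(U) = 4
P(H, n) = -5/2 + n + H/4 (P(H, n) = n + (-5 + H - 5)/4 = n + (-10 + H)/4 = n + (-5/2 + H/4) = -5/2 + n + H/4)
Q = -25/2 (Q = -5*(-5/2 + 4 + (¼)*(-1))*2 = -5*(-5/2 + 4 - ¼)*2 = -5*5/4*2 = -25/4*2 = -25/2 ≈ -12.500)
T(-10)*Q = 4*(-25/2) = -50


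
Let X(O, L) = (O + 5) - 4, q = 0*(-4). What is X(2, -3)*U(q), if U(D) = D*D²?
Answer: 0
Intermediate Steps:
q = 0
X(O, L) = 1 + O (X(O, L) = (5 + O) - 4 = 1 + O)
U(D) = D³
X(2, -3)*U(q) = (1 + 2)*0³ = 3*0 = 0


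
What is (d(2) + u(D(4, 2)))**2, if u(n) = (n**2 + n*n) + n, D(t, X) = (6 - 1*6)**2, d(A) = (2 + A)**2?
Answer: 256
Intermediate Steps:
D(t, X) = 0 (D(t, X) = (6 - 6)**2 = 0**2 = 0)
u(n) = n + 2*n**2 (u(n) = (n**2 + n**2) + n = 2*n**2 + n = n + 2*n**2)
(d(2) + u(D(4, 2)))**2 = ((2 + 2)**2 + 0*(1 + 2*0))**2 = (4**2 + 0*(1 + 0))**2 = (16 + 0*1)**2 = (16 + 0)**2 = 16**2 = 256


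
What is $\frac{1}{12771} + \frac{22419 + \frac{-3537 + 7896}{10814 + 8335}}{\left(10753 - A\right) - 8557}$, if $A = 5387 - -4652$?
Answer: $- \frac{166136789651}{58121829909} \approx -2.8584$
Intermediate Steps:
$A = 10039$ ($A = 5387 + 4652 = 10039$)
$\frac{1}{12771} + \frac{22419 + \frac{-3537 + 7896}{10814 + 8335}}{\left(10753 - A\right) - 8557} = \frac{1}{12771} + \frac{22419 + \frac{-3537 + 7896}{10814 + 8335}}{\left(10753 - 10039\right) - 8557} = \frac{1}{12771} + \frac{22419 + \frac{4359}{19149}}{\left(10753 - 10039\right) - 8557} = \frac{1}{12771} + \frac{22419 + 4359 \cdot \frac{1}{19149}}{714 - 8557} = \frac{1}{12771} + \frac{22419 + \frac{1453}{6383}}{-7843} = \frac{1}{12771} + \frac{143101930}{6383} \left(- \frac{1}{7843}\right) = \frac{1}{12771} - \frac{143101930}{50061869} = - \frac{166136789651}{58121829909}$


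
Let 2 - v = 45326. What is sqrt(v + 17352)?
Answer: 6*I*sqrt(777) ≈ 167.25*I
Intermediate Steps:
v = -45324 (v = 2 - 1*45326 = 2 - 45326 = -45324)
sqrt(v + 17352) = sqrt(-45324 + 17352) = sqrt(-27972) = 6*I*sqrt(777)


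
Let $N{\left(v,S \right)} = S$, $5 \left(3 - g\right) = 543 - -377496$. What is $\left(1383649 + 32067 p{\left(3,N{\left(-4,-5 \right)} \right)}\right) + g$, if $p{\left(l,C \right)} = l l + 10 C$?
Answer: $- \frac{33514}{5} \approx -6702.8$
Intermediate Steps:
$g = - \frac{378024}{5}$ ($g = 3 - \frac{543 - -377496}{5} = 3 - \frac{543 + 377496}{5} = 3 - \frac{378039}{5} = - \frac{378024}{5} \approx -75605.0$)
$p{\left(l,C \right)} = l^{2} + 10 C$
$\left(1383649 + 32067 p{\left(3,N{\left(-4,-5 \right)} \right)}\right) + g = \left(1383649 + 32067 \left(3^{2} + 10 \left(-5\right)\right)\right) - \frac{378024}{5} = \left(1383649 + 32067 \left(9 - 50\right)\right) - \frac{378024}{5} = \left(1383649 + 32067 \left(-41\right)\right) - \frac{378024}{5} = \left(1383649 - 1314747\right) - \frac{378024}{5} = 68902 - \frac{378024}{5} = - \frac{33514}{5}$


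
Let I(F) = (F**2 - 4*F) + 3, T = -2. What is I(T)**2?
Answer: 225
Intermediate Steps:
I(F) = 3 + F**2 - 4*F
I(T)**2 = (3 + (-2)**2 - 4*(-2))**2 = (3 + 4 + 8)**2 = 15**2 = 225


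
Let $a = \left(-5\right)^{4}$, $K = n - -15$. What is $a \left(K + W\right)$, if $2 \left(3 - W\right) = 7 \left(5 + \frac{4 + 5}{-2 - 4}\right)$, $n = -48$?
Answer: $- \frac{105625}{4} \approx -26406.0$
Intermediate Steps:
$K = -33$ ($K = -48 - -15 = -48 + 15 = -33$)
$W = - \frac{37}{4}$ ($W = 3 - \frac{7 \left(5 + \frac{4 + 5}{-2 - 4}\right)}{2} = 3 - \frac{7 \left(5 + \frac{9}{-6}\right)}{2} = 3 - \frac{7 \left(5 + 9 \left(- \frac{1}{6}\right)\right)}{2} = 3 - \frac{7 \left(5 - \frac{3}{2}\right)}{2} = 3 - \frac{7 \cdot \frac{7}{2}}{2} = 3 - \frac{49}{4} = - \frac{37}{4} \approx -9.25$)
$a = 625$
$a \left(K + W\right) = 625 \left(-33 - \frac{37}{4}\right) = 625 \left(- \frac{169}{4}\right) = - \frac{105625}{4}$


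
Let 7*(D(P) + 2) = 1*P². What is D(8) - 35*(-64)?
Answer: 15730/7 ≈ 2247.1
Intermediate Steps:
D(P) = -2 + P²/7 (D(P) = -2 + (1*P²)/7 = -2 + P²/7)
D(8) - 35*(-64) = (-2 + (⅐)*8²) - 35*(-64) = (-2 + (⅐)*64) + 2240 = (-2 + 64/7) + 2240 = 50/7 + 2240 = 15730/7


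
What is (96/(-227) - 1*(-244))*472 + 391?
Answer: 26186581/227 ≈ 1.1536e+5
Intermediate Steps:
(96/(-227) - 1*(-244))*472 + 391 = (96*(-1/227) + 244)*472 + 391 = (-96/227 + 244)*472 + 391 = (55292/227)*472 + 391 = 26097824/227 + 391 = 26186581/227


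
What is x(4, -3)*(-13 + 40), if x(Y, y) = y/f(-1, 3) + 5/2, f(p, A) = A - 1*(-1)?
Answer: 189/4 ≈ 47.250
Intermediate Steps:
f(p, A) = 1 + A (f(p, A) = A + 1 = 1 + A)
x(Y, y) = 5/2 + y/4 (x(Y, y) = y/(1 + 3) + 5/2 = y/4 + 5*(1/2) = y*(1/4) + 5/2 = y/4 + 5/2 = 5/2 + y/4)
x(4, -3)*(-13 + 40) = (5/2 + (1/4)*(-3))*(-13 + 40) = (5/2 - 3/4)*27 = (7/4)*27 = 189/4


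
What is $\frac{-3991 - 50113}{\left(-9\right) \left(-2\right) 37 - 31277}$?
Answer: $\frac{54104}{30611} \approx 1.7675$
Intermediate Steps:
$\frac{-3991 - 50113}{\left(-9\right) \left(-2\right) 37 - 31277} = - \frac{54104}{18 \cdot 37 - 31277} = - \frac{54104}{666 - 31277} = - \frac{54104}{-30611} = \left(-54104\right) \left(- \frac{1}{30611}\right) = \frac{54104}{30611}$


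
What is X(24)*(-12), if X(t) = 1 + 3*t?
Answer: -876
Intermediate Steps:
X(24)*(-12) = (1 + 3*24)*(-12) = (1 + 72)*(-12) = 73*(-12) = -876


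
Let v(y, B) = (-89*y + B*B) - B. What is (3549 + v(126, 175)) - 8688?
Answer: 14097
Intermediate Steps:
v(y, B) = B² - B - 89*y (v(y, B) = (-89*y + B²) - B = (B² - 89*y) - B = B² - B - 89*y)
(3549 + v(126, 175)) - 8688 = (3549 + (175² - 1*175 - 89*126)) - 8688 = (3549 + (30625 - 175 - 11214)) - 8688 = (3549 + 19236) - 8688 = 22785 - 8688 = 14097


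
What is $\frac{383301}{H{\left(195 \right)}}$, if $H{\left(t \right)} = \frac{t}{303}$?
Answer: $\frac{38713401}{65} \approx 5.9559 \cdot 10^{5}$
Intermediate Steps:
$H{\left(t \right)} = \frac{t}{303}$ ($H{\left(t \right)} = t \frac{1}{303} = \frac{t}{303}$)
$\frac{383301}{H{\left(195 \right)}} = \frac{383301}{\frac{1}{303} \cdot 195} = \frac{383301}{\frac{65}{101}} = 383301 \cdot \frac{101}{65} = \frac{38713401}{65}$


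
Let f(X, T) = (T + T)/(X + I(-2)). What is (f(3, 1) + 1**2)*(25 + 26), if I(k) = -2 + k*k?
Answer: 357/5 ≈ 71.400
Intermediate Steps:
I(k) = -2 + k**2
f(X, T) = 2*T/(2 + X) (f(X, T) = (T + T)/(X + (-2 + (-2)**2)) = (2*T)/(X + (-2 + 4)) = (2*T)/(X + 2) = (2*T)/(2 + X) = 2*T/(2 + X))
(f(3, 1) + 1**2)*(25 + 26) = (2*1/(2 + 3) + 1**2)*(25 + 26) = (2*1/5 + 1)*51 = (2*1*(1/5) + 1)*51 = (2/5 + 1)*51 = (7/5)*51 = 357/5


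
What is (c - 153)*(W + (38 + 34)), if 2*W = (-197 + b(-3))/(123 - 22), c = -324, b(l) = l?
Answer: -3421044/101 ≈ -33872.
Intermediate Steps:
W = -100/101 (W = ((-197 - 3)/(123 - 22))/2 = (-200/101)/2 = (-200*1/101)/2 = (½)*(-200/101) = -100/101 ≈ -0.99010)
(c - 153)*(W + (38 + 34)) = (-324 - 153)*(-100/101 + (38 + 34)) = -477*(-100/101 + 72) = -477*7172/101 = -3421044/101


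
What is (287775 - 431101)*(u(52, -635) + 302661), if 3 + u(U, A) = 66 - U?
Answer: -43380767072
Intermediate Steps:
u(U, A) = 63 - U (u(U, A) = -3 + (66 - U) = 63 - U)
(287775 - 431101)*(u(52, -635) + 302661) = (287775 - 431101)*((63 - 1*52) + 302661) = -143326*((63 - 52) + 302661) = -143326*(11 + 302661) = -143326*302672 = -43380767072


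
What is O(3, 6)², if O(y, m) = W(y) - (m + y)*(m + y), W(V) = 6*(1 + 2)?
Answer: 3969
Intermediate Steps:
W(V) = 18 (W(V) = 6*3 = 18)
O(y, m) = 18 - (m + y)² (O(y, m) = 18 - (m + y)*(m + y) = 18 - (m + y)²)
O(3, 6)² = (18 - (6 + 3)²)² = (18 - 1*9²)² = (18 - 1*81)² = (18 - 81)² = (-63)² = 3969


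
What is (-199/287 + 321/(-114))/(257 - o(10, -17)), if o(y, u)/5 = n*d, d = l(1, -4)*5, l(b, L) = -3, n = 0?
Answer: -38271/2802842 ≈ -0.013654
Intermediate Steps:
d = -15 (d = -3*5 = -15)
o(y, u) = 0 (o(y, u) = 5*(0*(-15)) = 5*0 = 0)
(-199/287 + 321/(-114))/(257 - o(10, -17)) = (-199/287 + 321/(-114))/(257 - 1*0) = (-199*1/287 + 321*(-1/114))/(257 + 0) = (-199/287 - 107/38)/257 = -38271/10906*1/257 = -38271/2802842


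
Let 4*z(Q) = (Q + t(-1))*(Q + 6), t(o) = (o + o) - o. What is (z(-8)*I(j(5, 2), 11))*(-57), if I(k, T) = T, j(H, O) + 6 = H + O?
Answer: -5643/2 ≈ -2821.5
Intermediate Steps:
j(H, O) = -6 + H + O (j(H, O) = -6 + (H + O) = -6 + H + O)
t(o) = o (t(o) = 2*o - o = o)
z(Q) = (-1 + Q)*(6 + Q)/4 (z(Q) = ((Q - 1)*(Q + 6))/4 = ((-1 + Q)*(6 + Q))/4 = (-1 + Q)*(6 + Q)/4)
(z(-8)*I(j(5, 2), 11))*(-57) = ((-3/2 + (¼)*(-8)² + (5/4)*(-8))*11)*(-57) = ((-3/2 + (¼)*64 - 10)*11)*(-57) = ((-3/2 + 16 - 10)*11)*(-57) = ((9/2)*11)*(-57) = (99/2)*(-57) = -5643/2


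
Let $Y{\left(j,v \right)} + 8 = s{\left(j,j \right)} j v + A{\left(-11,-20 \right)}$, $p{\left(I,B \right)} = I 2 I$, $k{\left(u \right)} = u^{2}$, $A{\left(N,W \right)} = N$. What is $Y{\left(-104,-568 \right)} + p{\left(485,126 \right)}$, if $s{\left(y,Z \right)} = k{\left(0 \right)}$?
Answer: $470431$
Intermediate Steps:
$s{\left(y,Z \right)} = 0$ ($s{\left(y,Z \right)} = 0^{2} = 0$)
$p{\left(I,B \right)} = 2 I^{2}$ ($p{\left(I,B \right)} = 2 I I = 2 I^{2}$)
$Y{\left(j,v \right)} = -19$ ($Y{\left(j,v \right)} = -8 + \left(0 j v - 11\right) = -8 - \left(11 + 0 v\right) = -8 + \left(0 - 11\right) = -8 - 11 = -19$)
$Y{\left(-104,-568 \right)} + p{\left(485,126 \right)} = -19 + 2 \cdot 485^{2} = -19 + 2 \cdot 235225 = -19 + 470450 = 470431$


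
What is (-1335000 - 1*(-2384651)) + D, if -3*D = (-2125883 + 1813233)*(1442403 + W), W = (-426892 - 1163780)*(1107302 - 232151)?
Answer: -145077598531091299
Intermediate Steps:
W = -1392078191472 (W = -1590672*875151 = -1392078191472)
D = -145077598532140950 (D = -(-2125883 + 1813233)*(1442403 - 1392078191472)/3 = -(-312650)*(-1392076749069)/3 = -⅓*435232795596422850 = -145077598532140950)
(-1335000 - 1*(-2384651)) + D = (-1335000 - 1*(-2384651)) - 145077598532140950 = (-1335000 + 2384651) - 145077598532140950 = 1049651 - 145077598532140950 = -145077598531091299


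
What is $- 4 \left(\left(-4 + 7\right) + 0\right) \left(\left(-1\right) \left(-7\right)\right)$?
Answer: $-84$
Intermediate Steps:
$- 4 \left(\left(-4 + 7\right) + 0\right) \left(\left(-1\right) \left(-7\right)\right) = - 4 \left(3 + 0\right) 7 = \left(-4\right) 3 \cdot 7 = \left(-12\right) 7 = -84$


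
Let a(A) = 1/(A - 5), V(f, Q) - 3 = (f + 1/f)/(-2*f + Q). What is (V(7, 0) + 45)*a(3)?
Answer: -2327/98 ≈ -23.745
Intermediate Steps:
V(f, Q) = 3 + (f + 1/f)/(Q - 2*f) (V(f, Q) = 3 + (f + 1/f)/(-2*f + Q) = 3 + (f + 1/f)/(Q - 2*f))
a(A) = 1/(-5 + A)
(V(7, 0) + 45)*a(3) = ((1 - 5*7² + 3*0*7)/(7*(0 - 2*7)) + 45)/(-5 + 3) = ((1 - 5*49 + 0)/(7*(0 - 14)) + 45)/(-2) = ((⅐)*(1 - 245 + 0)/(-14) + 45)*(-½) = ((⅐)*(-1/14)*(-244) + 45)*(-½) = (122/49 + 45)*(-½) = (2327/49)*(-½) = -2327/98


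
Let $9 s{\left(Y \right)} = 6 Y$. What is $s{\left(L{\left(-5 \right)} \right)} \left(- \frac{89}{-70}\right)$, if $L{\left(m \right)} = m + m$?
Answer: $- \frac{178}{21} \approx -8.4762$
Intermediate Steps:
$L{\left(m \right)} = 2 m$
$s{\left(Y \right)} = \frac{2 Y}{3}$ ($s{\left(Y \right)} = \frac{6 Y}{9} = \frac{2 Y}{3}$)
$s{\left(L{\left(-5 \right)} \right)} \left(- \frac{89}{-70}\right) = \frac{2 \cdot 2 \left(-5\right)}{3} \left(- \frac{89}{-70}\right) = \frac{2}{3} \left(-10\right) \left(\left(-89\right) \left(- \frac{1}{70}\right)\right) = \left(- \frac{20}{3}\right) \frac{89}{70} = - \frac{178}{21}$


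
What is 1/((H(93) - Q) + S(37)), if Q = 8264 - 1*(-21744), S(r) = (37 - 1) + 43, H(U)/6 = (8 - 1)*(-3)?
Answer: -1/30055 ≈ -3.3272e-5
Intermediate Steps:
H(U) = -126 (H(U) = 6*((8 - 1)*(-3)) = 6*(7*(-3)) = 6*(-21) = -126)
S(r) = 79 (S(r) = 36 + 43 = 79)
Q = 30008 (Q = 8264 + 21744 = 30008)
1/((H(93) - Q) + S(37)) = 1/((-126 - 1*30008) + 79) = 1/((-126 - 30008) + 79) = 1/(-30134 + 79) = 1/(-30055) = -1/30055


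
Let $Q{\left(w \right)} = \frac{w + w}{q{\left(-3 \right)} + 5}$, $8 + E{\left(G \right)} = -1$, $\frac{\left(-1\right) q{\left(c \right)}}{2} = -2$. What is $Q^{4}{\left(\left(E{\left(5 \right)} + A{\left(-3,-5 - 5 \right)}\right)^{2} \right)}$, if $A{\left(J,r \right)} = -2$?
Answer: $\frac{3429742096}{6561} \approx 5.2275 \cdot 10^{5}$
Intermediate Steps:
$q{\left(c \right)} = 4$ ($q{\left(c \right)} = \left(-2\right) \left(-2\right) = 4$)
$E{\left(G \right)} = -9$ ($E{\left(G \right)} = -8 - 1 = -9$)
$Q{\left(w \right)} = \frac{2 w}{9}$ ($Q{\left(w \right)} = \frac{w + w}{4 + 5} = \frac{2 w}{9}$)
$Q^{4}{\left(\left(E{\left(5 \right)} + A{\left(-3,-5 - 5 \right)}\right)^{2} \right)} = \left(\frac{2 \left(-9 - 2\right)^{2}}{9}\right)^{4} = \left(\frac{2 \left(-11\right)^{2}}{9}\right)^{4} = \left(\frac{2}{9} \cdot 121\right)^{4} = \left(\frac{242}{9}\right)^{4} = \frac{3429742096}{6561}$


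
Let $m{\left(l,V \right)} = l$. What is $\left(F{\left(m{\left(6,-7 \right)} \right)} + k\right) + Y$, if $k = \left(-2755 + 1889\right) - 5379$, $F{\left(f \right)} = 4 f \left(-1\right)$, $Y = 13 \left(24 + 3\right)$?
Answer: $-5918$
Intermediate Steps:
$Y = 351$ ($Y = 13 \cdot 27 = 351$)
$F{\left(f \right)} = - 4 f$
$k = -6245$ ($k = -866 - 5379 = -6245$)
$\left(F{\left(m{\left(6,-7 \right)} \right)} + k\right) + Y = \left(\left(-4\right) 6 - 6245\right) + 351 = \left(-24 - 6245\right) + 351 = -6269 + 351 = -5918$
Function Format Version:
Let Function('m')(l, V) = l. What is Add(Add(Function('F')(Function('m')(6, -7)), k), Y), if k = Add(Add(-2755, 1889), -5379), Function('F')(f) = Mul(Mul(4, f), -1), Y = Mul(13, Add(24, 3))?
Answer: -5918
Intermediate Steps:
Y = 351 (Y = Mul(13, 27) = 351)
Function('F')(f) = Mul(-4, f)
k = -6245 (k = Add(-866, -5379) = -6245)
Add(Add(Function('F')(Function('m')(6, -7)), k), Y) = Add(Add(Mul(-4, 6), -6245), 351) = Add(Add(-24, -6245), 351) = Add(-6269, 351) = -5918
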